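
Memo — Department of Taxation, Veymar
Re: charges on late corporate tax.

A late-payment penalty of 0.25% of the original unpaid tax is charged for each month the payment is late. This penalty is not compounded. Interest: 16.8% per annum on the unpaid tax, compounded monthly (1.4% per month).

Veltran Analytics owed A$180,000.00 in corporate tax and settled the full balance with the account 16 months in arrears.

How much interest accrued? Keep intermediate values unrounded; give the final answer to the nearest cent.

A$44,843.21

Interest: A$180,000.00 × ((1 + 0.014)^16 − 1) = A$180,000.00 × 0.2491290… = A$44,843.2142…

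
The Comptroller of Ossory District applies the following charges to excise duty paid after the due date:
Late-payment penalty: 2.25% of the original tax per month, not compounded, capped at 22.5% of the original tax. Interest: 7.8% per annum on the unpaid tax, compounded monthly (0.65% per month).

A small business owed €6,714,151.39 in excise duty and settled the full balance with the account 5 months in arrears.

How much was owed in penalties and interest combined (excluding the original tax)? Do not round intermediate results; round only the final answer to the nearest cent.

€976,407.18

Penalty: 5 × 2.25% × €6,714,151.39 = €755,342.03… (below the 22.5% cap of €1,510,684.06…)
Interest: €6,714,151.39 × ((1 + 0.0065)^5 − 1) = €6,714,151.39 × 0.0329253… = €221,065.1479…
Penalties + interest = €755,342.0314… + €221,065.1479… = €976,407.18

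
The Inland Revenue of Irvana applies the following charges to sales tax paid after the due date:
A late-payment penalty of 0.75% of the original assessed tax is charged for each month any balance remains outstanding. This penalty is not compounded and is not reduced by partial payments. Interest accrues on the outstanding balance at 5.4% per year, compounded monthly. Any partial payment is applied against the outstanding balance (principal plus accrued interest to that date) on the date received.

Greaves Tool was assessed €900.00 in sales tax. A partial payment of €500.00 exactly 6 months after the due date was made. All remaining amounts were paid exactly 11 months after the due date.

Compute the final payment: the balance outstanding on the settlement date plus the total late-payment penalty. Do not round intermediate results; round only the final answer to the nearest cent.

Monthly rate = 5.4% ÷ 12 = 0.45%
Balance at month 6: €900.0000 × (1 + 0.0045)^6 = €924.5750…
After €500.00 payment: €924.5750… − €500.00 = €424.5750…
Balance at month 11: €424.5750… × (1 + 0.0045)^5 = €434.2143…
Penalty: 11 × 0.75% × €900.00 = €74.25
Final settlement = outstanding balance + penalty = €434.2143… + €74.25 = €508.46

€508.46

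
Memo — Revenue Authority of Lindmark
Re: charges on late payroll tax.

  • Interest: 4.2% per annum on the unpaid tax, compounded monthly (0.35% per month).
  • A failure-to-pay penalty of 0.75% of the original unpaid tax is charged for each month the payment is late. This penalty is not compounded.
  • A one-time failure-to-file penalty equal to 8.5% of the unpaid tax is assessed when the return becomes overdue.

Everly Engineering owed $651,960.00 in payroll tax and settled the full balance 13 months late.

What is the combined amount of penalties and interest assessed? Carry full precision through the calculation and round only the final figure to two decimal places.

$149,277.89

Failure-to-file penalty: 8.5% × $651,960.00 = $55,416.60
Failure-to-pay penalty = 0.75% × $651,960.00 × 13 mo = $63,566.10
Interest: $651,960.00 × ((1 + 0.0035)^13 − 1) = $651,960.00 × 0.0464679… = $30,295.1927…
Penalties + interest = $118,982.7000 + $30,295.1927… = $149,277.89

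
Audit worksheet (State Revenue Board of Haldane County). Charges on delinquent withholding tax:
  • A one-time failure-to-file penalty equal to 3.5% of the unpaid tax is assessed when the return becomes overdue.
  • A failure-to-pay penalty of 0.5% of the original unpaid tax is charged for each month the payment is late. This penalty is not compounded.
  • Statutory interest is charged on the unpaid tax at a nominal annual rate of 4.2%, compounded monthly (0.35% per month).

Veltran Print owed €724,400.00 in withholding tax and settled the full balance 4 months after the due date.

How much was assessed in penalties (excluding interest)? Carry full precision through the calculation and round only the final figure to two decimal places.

Failure-to-file penalty: 3.5% × €724,400.00 = €25,354.00
Failure-to-pay penalty = 0.5% × €724,400.00 × 4 mo = €14,488.00
Total penalty = €25,354.00 + €14,488.00 = €39,842.00

€39,842.00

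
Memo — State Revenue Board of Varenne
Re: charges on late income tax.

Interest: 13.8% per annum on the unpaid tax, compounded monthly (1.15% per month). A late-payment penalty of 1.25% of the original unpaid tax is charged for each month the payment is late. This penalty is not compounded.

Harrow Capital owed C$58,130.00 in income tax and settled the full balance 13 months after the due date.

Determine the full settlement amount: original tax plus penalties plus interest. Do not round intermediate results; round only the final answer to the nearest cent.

Late-payment penalty: 13 × 1.25% × C$58,130.00 = C$9,446.13…
Interest: C$58,130.00 × ((1 + 0.0115)^13 − 1) = C$58,130.00 × 0.1602632… = C$9,316.1021…
Total = C$58,130.00 + C$9,446.1250 + C$9,316.1021… = C$76,892.23

C$76,892.23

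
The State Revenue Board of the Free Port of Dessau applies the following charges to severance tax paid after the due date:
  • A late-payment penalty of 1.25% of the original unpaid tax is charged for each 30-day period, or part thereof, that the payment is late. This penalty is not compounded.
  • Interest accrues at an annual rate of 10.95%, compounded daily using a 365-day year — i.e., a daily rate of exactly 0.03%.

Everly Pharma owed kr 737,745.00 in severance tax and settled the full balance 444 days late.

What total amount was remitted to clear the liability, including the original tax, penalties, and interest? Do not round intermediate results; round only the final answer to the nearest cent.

kr 981,168.13

Penalty periods: ⌈444/30⌉ = 15; penalty = 15 × 1.25% × kr 737,745.00 = kr 138,327.19…
Interest: kr 737,745.00 × ((1 + 0.0003)^444 − 1) = kr 737,745.00 × 0.14245565… = kr 105,095.9430…
Total = kr 737,745.00 + kr 138,327.1875 + kr 105,095.9430… = kr 981,168.13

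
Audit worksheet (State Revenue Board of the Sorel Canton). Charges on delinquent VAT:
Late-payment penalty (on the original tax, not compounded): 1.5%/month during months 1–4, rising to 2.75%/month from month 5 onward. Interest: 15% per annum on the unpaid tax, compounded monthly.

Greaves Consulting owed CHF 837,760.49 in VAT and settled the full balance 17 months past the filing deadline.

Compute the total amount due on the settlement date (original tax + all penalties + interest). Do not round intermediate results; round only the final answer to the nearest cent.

Penalty, months 1–4: 4 × 1.5% × CHF 837,760.49 = CHF 50,265.63…
Penalty, months 5–17: 13 × 2.75% × CHF 837,760.49 = CHF 299,499.38…
Interest (15%/yr ÷ 12 = 1.25%/month): CHF 837,760.49 × ((1 + 0.0125)^17 − 1) = CHF 196,989.4660…
Total = CHF 837,760.49 + CHF 349,765.0046… + CHF 196,989.4660… = CHF 1,384,514.96

CHF 1,384,514.96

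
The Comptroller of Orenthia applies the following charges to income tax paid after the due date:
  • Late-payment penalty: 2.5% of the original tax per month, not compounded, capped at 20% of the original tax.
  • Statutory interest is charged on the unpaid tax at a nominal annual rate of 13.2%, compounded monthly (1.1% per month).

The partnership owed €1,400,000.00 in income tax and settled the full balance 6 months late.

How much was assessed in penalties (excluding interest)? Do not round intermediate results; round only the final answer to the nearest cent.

€210,000.00

Penalty: 6 × 2.5% × €1,400,000.00 = €210,000.00 (below the 20% cap of €280,000.00)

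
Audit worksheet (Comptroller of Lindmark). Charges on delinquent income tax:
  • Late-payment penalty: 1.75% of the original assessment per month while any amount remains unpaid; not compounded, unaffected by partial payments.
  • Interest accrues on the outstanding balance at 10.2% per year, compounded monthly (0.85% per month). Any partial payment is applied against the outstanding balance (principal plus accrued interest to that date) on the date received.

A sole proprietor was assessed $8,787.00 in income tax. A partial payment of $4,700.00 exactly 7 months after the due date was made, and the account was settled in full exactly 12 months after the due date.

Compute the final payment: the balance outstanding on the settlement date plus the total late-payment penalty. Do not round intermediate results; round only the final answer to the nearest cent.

$6,668.48

Balance at month 7: $8,787.0000 × (1 + 0.0085)^7 = $9,323.3491…
After $4,700.00 payment: $9,323.3491… − $4,700.00 = $4,623.3491…
Balance at month 12: $4,623.3491… × (1 + 0.0085)^5 = $4,823.2103…
Penalty: 12 × 1.75% × $8,787.00 = $1,845.27
Final settlement = outstanding balance + penalty = $4,823.2103… + $1,845.27 = $6,668.48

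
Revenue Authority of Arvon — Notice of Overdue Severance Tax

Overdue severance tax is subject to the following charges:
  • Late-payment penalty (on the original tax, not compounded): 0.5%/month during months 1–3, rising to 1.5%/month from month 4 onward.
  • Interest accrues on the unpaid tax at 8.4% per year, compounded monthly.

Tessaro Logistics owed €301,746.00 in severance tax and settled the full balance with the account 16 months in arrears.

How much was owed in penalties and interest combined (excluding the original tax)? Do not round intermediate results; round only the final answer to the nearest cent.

Penalty, months 1–3: 3 × 0.5% × €301,746.00 = €4,526.19
Penalty, months 4–16: 13 × 1.5% × €301,746.00 = €58,840.47
Interest (8.4%/yr ÷ 12 = 0.7%/month): €301,746.00 × ((1 + 0.007)^16 − 1) = €35,629.1189…
Penalties + interest = €63,366.6600 + €35,629.1189… = €98,995.78

€98,995.78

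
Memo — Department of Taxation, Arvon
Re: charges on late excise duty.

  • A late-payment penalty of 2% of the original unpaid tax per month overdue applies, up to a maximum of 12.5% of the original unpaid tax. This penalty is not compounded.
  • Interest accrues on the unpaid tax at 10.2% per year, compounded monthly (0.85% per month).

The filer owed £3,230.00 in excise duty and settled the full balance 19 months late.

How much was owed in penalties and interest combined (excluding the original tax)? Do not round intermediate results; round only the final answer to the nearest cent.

Penalty (uncapped): 19 × 2% × £3,230.00 = £1,227.40; cap = 12.5% × £3,230.00 = £403.75 → penalty = £403.75
Interest: £3,230.00 × ((1 + 0.0085)^19 − 1) = £3,230.00 × 0.1744706… = £563.5400…
Penalties + interest = £403.7500 + £563.5400… = £967.29

£967.29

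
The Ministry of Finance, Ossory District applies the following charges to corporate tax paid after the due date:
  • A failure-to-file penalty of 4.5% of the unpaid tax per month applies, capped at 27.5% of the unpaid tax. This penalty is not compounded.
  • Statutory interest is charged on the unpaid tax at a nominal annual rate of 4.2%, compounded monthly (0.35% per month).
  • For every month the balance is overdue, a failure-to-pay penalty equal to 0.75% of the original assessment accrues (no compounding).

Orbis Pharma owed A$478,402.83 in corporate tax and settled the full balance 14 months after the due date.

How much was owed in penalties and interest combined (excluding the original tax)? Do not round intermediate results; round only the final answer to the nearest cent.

Failure-to-file: 14 × 4.5% × A$478,402.83 = A$301,393.78…, capped at 27.5% × A$478,402.83 = A$131,560.78…
Failure-to-pay penalty = 0.75% × A$478,402.83 × 14 mo = A$50,232.30…
Interest: A$478,402.83 × ((1 + 0.0035)^14 − 1) = A$478,402.83 × 0.0501305… = A$23,982.5768…
Penalties + interest = A$181,793.0754 + A$23,982.5768… = A$205,775.65

A$205,775.65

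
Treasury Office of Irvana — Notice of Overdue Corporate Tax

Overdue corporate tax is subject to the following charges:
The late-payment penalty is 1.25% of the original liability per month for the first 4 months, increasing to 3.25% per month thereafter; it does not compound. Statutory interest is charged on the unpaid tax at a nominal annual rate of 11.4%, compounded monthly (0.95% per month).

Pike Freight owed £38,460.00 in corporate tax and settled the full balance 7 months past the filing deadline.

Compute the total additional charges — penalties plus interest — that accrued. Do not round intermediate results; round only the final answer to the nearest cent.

£8,304.50

Penalty, months 1–4: 4 × 1.25% × £38,460.00 = £1,923.00
Penalty, months 5–7: 3 × 3.25% × £38,460.00 = £3,749.85
Interest: £38,460.00 × ((1 + 0.0095)^7 − 1) = £38,460.00 × 0.0684255… = £2,631.6465…
Penalties + interest = £5,672.8500 + £2,631.6465… = £8,304.50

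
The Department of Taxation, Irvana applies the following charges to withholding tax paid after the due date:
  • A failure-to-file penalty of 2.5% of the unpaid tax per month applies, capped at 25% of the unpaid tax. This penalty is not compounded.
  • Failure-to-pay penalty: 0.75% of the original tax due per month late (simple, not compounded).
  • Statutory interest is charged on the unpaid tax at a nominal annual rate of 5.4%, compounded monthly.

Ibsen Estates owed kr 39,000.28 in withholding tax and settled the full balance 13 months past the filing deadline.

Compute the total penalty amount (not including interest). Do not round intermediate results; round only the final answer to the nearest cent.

Failure-to-file: 13 × 2.5% × kr 39,000.28 = kr 12,675.09…, capped at 25% × kr 39,000.28 = kr 9,750.07
Failure-to-pay penalty: 13 × 0.75% × kr 39,000.28 = kr 3,802.53…
Total penalty = kr 9,750.07 + kr 3,802.53… = kr 13,552.60

kr 13,552.60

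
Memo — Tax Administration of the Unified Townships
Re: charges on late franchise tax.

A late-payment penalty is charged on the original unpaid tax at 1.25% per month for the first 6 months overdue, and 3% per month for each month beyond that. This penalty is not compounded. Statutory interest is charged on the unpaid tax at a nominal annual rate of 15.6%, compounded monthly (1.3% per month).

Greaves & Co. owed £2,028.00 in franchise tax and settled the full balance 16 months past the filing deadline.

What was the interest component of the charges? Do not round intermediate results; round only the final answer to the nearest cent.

Interest: £2,028.00 × ((1 + 0.013)^16 − 1) = £2,028.00 × 0.2295640… = £465.5557…

£465.56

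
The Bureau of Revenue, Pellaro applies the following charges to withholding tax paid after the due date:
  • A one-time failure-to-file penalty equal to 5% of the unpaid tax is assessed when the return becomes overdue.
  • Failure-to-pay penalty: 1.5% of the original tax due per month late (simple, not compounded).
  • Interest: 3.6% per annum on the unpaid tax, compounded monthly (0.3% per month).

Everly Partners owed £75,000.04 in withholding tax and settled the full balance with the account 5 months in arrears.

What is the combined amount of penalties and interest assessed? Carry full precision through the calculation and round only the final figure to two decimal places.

£10,506.78

Failure-to-file penalty: 5% × £75,000.04 = £3,750.00…
Failure-to-pay penalty: 5 × 1.5% × £75,000.04 = £5,625.00…
Interest: £75,000.04 × ((1 + 0.003)^5 − 1) = £75,000.04 × 0.0150903… = £1,131.7709…
Penalties + interest = £9,375.0050 + £1,131.7709… = £10,506.78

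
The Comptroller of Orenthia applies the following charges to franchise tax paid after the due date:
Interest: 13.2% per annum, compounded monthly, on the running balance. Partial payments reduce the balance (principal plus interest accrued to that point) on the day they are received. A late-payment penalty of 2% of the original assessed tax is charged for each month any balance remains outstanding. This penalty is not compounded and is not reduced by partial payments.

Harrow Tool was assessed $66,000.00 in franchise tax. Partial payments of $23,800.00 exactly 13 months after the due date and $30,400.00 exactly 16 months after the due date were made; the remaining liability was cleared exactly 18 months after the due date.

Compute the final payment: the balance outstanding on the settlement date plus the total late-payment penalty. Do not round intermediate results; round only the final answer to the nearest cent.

$47,914.00

Monthly rate = 13.2% ÷ 12 = 1.1%
Balance at month 13: $66,000.0000 × (1 + 0.011)^13 = $76,086.7367…
After $23,800.00 payment: $76,086.7367… − $23,800.00 = $52,286.7367…
Balance at month 16: $52,286.7367… × (1 + 0.011)^3 = $54,031.2487…
After $30,400.00 payment: $54,031.2487… − $30,400.00 = $23,631.2487…
Balance at month 18: $23,631.2487… × (1 + 0.011)^2 = $24,153.9956…
Penalty: 18 × 2% × $66,000.00 = $23,760.00
Final settlement = outstanding balance + penalty = $24,153.9956… + $23,760.00 = $47,914.00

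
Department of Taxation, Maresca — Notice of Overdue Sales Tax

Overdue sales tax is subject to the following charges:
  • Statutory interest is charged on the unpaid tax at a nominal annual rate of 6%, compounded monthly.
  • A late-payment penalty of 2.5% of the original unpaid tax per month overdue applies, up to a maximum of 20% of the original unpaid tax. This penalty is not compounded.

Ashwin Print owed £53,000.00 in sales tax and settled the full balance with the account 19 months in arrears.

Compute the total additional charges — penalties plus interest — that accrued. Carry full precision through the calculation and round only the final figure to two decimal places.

Penalty (uncapped): 19 × 2.5% × £53,000.00 = £25,175.00; cap = 20% × £53,000.00 = £10,600.00 → penalty = £10,600.00
Interest (6%/yr ÷ 12 = 0.5%/month): £53,000.00 × ((1 + 0.005)^19 − 1) = £5,268.1250…
Penalties + interest = £10,600.0000 + £5,268.1250… = £15,868.12

£15,868.12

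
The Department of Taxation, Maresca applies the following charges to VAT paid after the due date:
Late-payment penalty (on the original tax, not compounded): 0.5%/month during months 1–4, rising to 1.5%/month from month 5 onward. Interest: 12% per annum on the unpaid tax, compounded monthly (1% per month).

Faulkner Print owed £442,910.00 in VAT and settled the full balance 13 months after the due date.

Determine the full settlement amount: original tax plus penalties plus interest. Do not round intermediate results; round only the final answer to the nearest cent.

£572,723.94

Penalty, months 1–4: 4 × 0.5% × £442,910.00 = £8,858.20
Penalty, months 5–13: 9 × 1.5% × £442,910.00 = £59,792.85
Interest: £442,910.00 × ((1 + 0.01)^13 − 1) = £442,910.00 × 0.1380933… = £61,162.8948…
Total = £442,910.00 + £68,651.0500 + £61,162.8948… = £572,723.94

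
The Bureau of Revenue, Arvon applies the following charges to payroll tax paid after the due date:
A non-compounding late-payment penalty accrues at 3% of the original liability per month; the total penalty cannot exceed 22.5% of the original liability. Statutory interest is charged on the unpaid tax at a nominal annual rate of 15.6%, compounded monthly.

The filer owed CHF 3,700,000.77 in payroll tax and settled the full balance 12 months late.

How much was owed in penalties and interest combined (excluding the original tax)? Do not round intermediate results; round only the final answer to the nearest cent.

CHF 1,452,811.87

Penalty (uncapped): 12 × 3% × CHF 3,700,000.77 = CHF 1,332,000.28…; cap = 22.5% × CHF 3,700,000.77 = CHF 832,500.17… → penalty = CHF 832,500.17…
Interest (15.6%/yr ÷ 12 = 1.3%/month): CHF 3,700,000.77 × ((1 + 0.013)^12 − 1) = CHF 620,311.7013…
Penalties + interest = CHF 832,500.1733… + CHF 620,311.7013… = CHF 1,452,811.87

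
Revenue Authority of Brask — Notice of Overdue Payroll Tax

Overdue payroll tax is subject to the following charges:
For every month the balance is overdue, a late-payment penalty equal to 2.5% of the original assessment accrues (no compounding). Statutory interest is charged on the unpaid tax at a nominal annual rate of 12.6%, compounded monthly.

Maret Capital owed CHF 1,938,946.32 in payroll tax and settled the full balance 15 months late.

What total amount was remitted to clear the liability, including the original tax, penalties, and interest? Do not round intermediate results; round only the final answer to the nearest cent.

Late-payment penalty = 2.5% × CHF 1,938,946.32 × 15 mo = CHF 727,104.87
Interest (12.6%/yr ÷ 12 = 1.05%/month): CHF 1,938,946.32 × ((1 + 0.0105)^15 − 1) = CHF 328,883.9800…
Total = CHF 1,938,946.32 + CHF 727,104.8700 + CHF 328,883.9800… = CHF 2,994,935.17

CHF 2,994,935.17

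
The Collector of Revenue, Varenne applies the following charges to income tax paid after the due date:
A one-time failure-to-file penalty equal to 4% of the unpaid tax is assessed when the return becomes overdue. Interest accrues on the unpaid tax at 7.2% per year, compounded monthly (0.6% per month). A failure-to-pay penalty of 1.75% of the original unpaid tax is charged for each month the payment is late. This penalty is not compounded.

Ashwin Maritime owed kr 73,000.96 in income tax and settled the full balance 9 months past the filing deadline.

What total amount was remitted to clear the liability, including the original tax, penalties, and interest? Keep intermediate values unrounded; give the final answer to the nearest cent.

Failure-to-file penalty: 4% × kr 73,000.96 = kr 2,920.04…
Failure-to-pay penalty = 1.75% × kr 73,000.96 × 9 mo = kr 11,497.65…
Interest: kr 73,000.96 × ((1 + 0.006)^9 − 1) = kr 73,000.96 × 0.0553143… = kr 4,037.9976…
Total = kr 73,000.96 + kr 14,417.6896 + kr 4,037.9976… = kr 91,456.65

kr 91,456.65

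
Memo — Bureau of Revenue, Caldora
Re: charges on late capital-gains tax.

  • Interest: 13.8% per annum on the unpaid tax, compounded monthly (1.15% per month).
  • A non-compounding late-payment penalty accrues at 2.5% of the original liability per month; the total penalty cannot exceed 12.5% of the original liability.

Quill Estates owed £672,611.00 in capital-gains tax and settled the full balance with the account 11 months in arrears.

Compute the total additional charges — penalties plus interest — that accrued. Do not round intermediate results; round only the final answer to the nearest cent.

£174,226.80

Penalty (uncapped): 11 × 2.5% × £672,611.00 = £184,968.03…; cap = 12.5% × £672,611.00 = £84,076.38… → penalty = £84,076.38…
Interest: £672,611.00 × ((1 + 0.0115)^11 − 1) = £672,611.00 × 0.1340306… = £90,150.4291…
Penalties + interest = £84,076.3750 + £90,150.4291… = £174,226.80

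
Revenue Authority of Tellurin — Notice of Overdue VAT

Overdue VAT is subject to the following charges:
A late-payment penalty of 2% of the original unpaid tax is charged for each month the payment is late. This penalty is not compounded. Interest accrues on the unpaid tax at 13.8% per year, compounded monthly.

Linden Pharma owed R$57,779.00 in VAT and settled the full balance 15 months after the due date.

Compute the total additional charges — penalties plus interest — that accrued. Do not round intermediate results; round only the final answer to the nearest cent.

R$28,144.31

Late-payment penalty = 2% × R$57,779.00 × 15 mo = R$17,333.70
Interest (13.8%/yr ÷ 12 = 1.15%/month): R$57,779.00 × ((1 + 0.0115)^15 − 1) = R$10,810.6091…
Penalties + interest = R$17,333.7000 + R$10,810.6091… = R$28,144.31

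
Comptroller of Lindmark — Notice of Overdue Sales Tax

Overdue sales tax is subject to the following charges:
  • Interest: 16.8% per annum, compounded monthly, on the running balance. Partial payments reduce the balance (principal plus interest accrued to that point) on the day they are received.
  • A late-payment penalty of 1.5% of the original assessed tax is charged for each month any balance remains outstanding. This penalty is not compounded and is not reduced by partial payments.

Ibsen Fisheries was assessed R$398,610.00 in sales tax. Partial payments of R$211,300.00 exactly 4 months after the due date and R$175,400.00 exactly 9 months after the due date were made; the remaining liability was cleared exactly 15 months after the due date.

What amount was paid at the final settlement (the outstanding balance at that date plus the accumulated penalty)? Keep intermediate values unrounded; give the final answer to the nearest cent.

R$143,852.56

Monthly rate = 16.8% ÷ 12 = 1.4%
Balance at month 4: R$398,610.0000 × (1 + 0.014)^4 = R$421,405.3158…
After R$211,300.00 payment: R$421,405.3158… − R$211,300.00 = R$210,105.3158…
Balance at month 9: R$210,105.3158… × (1 + 0.014)^5 = R$225,230.3001…
After R$175,400.00 payment: R$225,230.3001… − R$175,400.00 = R$49,830.3001…
Balance at month 15: R$49,830.3001… × (1 + 0.014)^6 = R$54,165.3100…
Penalty: 15 × 1.5% × R$398,610.00 = R$89,687.25
Final settlement = outstanding balance + penalty = R$54,165.3100… + R$89,687.25 = R$143,852.56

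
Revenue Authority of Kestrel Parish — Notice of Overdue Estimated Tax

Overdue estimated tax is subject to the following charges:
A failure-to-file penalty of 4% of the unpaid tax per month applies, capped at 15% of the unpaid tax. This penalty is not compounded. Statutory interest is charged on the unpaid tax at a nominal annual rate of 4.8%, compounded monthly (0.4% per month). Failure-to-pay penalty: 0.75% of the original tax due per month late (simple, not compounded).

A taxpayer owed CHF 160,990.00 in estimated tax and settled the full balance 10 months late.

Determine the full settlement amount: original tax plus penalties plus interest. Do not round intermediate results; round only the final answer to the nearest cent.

CHF 203,769.51

Failure-to-file: 10 × 4% × CHF 160,990.00 = CHF 64,396.00, capped at 15% × CHF 160,990.00 = CHF 24,148.50
Failure-to-pay penalty: 10 × 0.75% × CHF 160,990.00 = CHF 12,074.25
Interest: CHF 160,990.00 × ((1 + 0.004)^10 − 1) = CHF 160,990.00 × 0.0407277… = CHF 6,556.7579…
Total = CHF 160,990.00 + CHF 36,222.7500 + CHF 6,556.7579… = CHF 203,769.51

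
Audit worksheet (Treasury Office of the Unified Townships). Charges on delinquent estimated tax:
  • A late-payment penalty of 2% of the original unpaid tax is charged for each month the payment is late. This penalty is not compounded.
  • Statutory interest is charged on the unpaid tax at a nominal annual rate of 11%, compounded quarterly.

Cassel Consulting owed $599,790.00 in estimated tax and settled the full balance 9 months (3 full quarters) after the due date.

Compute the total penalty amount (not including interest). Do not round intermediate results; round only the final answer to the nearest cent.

Late-payment penalty: 9 × 2% × $599,790.00 = $107,962.20

$107,962.20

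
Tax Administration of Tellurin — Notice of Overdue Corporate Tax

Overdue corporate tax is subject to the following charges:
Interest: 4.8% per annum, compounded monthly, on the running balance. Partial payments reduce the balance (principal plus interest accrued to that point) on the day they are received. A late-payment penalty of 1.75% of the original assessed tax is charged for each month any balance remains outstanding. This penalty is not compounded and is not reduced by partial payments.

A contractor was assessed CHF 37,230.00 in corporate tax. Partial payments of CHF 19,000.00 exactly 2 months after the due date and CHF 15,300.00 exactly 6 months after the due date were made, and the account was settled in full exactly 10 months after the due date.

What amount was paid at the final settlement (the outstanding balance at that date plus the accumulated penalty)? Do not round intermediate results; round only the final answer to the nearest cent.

Monthly rate = 4.8% ÷ 12 = 0.4%
Balance at month 2: CHF 37,230.0000 × (1 + 0.004)^2 = CHF 37,528.4357…
After CHF 19,000.00 payment: CHF 37,528.4357… − CHF 19,000.00 = CHF 18,528.4357…
Balance at month 6: CHF 18,528.4357… × (1 + 0.004)^4 = CHF 18,826.6741…
After CHF 15,300.00 payment: CHF 18,826.6741… − CHF 15,300.00 = CHF 3,526.6741…
Balance at month 10: CHF 3,526.6741… × (1 + 0.004)^4 = CHF 3,583.4404…
Penalty: 10 × 1.75% × CHF 37,230.00 = CHF 6,515.25
Final settlement = outstanding balance + penalty = CHF 3,583.4404… + CHF 6,515.25 = CHF 10,098.69

CHF 10,098.69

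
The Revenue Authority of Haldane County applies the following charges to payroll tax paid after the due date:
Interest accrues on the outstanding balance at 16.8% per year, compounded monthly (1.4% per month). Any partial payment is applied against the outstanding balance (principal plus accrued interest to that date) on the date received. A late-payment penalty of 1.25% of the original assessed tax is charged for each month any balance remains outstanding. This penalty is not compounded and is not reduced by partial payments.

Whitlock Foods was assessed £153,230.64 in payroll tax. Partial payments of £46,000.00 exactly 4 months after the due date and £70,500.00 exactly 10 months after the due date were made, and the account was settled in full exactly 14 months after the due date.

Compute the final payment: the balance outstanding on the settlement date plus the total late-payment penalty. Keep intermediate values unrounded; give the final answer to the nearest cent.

Balance at month 4: £153,230.6400 × (1 + 0.014)^4 = £161,993.4428…
After £46,000.00 payment: £161,993.4428… − £46,000.00 = £115,993.4428…
Balance at month 10: £115,993.4428… × (1 + 0.014)^6 = £126,084.3457…
After £70,500.00 payment: £126,084.3457… − £70,500.00 = £55,584.3457…
Balance at month 14: £55,584.3457… × (1 + 0.014)^4 = £58,763.0484…
Penalty: 14 × 1.25% × £153,230.64 = £26,815.36…
Final settlement = outstanding balance + penalty = £58,763.0484… + £26,815.36… = £85,578.41

£85,578.41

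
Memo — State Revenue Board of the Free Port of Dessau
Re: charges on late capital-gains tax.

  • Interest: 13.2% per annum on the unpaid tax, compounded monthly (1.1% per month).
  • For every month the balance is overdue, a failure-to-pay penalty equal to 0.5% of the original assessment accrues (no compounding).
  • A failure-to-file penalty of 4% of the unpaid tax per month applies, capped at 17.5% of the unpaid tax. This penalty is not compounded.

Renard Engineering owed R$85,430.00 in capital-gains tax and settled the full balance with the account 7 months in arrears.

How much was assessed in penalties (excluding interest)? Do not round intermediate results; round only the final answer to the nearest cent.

Failure-to-file: 7 × 4% × R$85,430.00 = R$23,920.40, capped at 17.5% × R$85,430.00 = R$14,950.25
Failure-to-pay penalty = 0.5% × R$85,430.00 × 7 mo = R$2,990.05
Total penalty = R$14,950.25 + R$2,990.05 = R$17,940.30

R$17,940.30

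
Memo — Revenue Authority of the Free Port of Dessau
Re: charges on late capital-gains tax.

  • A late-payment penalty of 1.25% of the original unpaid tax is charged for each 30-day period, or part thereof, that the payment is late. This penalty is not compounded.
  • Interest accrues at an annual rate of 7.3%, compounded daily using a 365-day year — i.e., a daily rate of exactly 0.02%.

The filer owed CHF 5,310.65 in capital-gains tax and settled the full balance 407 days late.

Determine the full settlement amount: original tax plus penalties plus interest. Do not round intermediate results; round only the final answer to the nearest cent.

CHF 6,690.34

Penalty periods: ⌈407/30⌉ = 14; penalty = 14 × 1.25% × CHF 5,310.65 = CHF 929.36…
Interest: CHF 5,310.65 × ((1 + 0.0002)^407 − 1) = CHF 5,310.65 × 0.08479590… = CHF 450.3214…
Total = CHF 5,310.65 + CHF 929.3638… + CHF 450.3214… = CHF 6,690.34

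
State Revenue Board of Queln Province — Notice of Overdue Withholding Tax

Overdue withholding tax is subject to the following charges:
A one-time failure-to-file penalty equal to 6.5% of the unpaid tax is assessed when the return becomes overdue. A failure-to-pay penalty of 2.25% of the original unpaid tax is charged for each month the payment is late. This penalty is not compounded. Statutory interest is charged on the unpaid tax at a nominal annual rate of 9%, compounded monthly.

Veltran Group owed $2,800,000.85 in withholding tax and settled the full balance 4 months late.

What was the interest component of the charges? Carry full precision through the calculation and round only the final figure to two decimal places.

Interest (9%/yr ÷ 12 = 0.75%/month): $2,800,000.85 × ((1 + 0.0075)^4 − 1) = $84,949.7596…

$84,949.76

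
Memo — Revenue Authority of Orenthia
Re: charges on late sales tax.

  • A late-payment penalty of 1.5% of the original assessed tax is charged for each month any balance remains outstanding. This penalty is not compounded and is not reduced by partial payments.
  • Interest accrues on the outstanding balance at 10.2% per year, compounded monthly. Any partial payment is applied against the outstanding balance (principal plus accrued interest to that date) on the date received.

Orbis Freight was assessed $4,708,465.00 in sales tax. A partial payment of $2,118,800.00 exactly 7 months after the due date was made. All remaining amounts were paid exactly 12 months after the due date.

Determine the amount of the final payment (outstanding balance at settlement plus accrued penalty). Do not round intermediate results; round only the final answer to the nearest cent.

Monthly rate = 10.2% ÷ 12 = 0.85%
Balance at month 7: $4,708,465.0000 × (1 + 0.0085)^7 = $4,995,864.6562…
After $2,118,800.00 payment: $4,995,864.6562… − $2,118,800.00 = $2,877,064.6562…
Balance at month 12: $2,877,064.6562… × (1 + 0.0085)^5 = $3,001,436.3273…
Penalty: 12 × 1.5% × $4,708,465.00 = $847,523.70
Final settlement = outstanding balance + penalty = $3,001,436.3273… + $847,523.70 = $3,848,960.03

$3,848,960.03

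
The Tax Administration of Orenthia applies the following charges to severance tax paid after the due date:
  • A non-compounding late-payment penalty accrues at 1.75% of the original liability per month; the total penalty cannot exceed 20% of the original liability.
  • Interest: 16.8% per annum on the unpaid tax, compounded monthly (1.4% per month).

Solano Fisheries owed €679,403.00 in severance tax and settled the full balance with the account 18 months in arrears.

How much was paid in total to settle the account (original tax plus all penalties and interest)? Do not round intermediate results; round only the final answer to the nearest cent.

Penalty (uncapped): 18 × 1.75% × €679,403.00 = €214,011.95…; cap = 20% × €679,403.00 = €135,880.60 → penalty = €135,880.60
Interest: €679,403.00 × ((1 + 0.014)^18 − 1) = €679,403.00 × 0.2843494… = €193,187.8410…
Total = €679,403.00 + €135,880.6000 + €193,187.8410… = €1,008,471.44

€1,008,471.44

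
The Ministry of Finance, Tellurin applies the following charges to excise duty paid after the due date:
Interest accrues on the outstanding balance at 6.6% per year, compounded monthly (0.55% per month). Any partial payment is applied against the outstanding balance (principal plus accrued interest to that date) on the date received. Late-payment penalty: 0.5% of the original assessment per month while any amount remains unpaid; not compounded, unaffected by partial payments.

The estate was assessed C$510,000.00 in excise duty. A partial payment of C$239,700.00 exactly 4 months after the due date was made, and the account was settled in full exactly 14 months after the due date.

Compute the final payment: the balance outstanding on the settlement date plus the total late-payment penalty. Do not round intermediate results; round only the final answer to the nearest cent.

Balance at month 4: C$510,000.0000 × (1 + 0.0055)^4 = C$521,312.9049…
After C$239,700.00 payment: C$521,312.9049… − C$239,700.00 = C$281,612.9049…
Balance at month 14: C$281,612.9049… × (1 + 0.0055)^10 = C$297,490.6371…
Penalty: 14 × 0.5% × C$510,000.00 = C$35,700.00
Final settlement = outstanding balance + penalty = C$297,490.6371… + C$35,700.00 = C$333,190.64

C$333,190.64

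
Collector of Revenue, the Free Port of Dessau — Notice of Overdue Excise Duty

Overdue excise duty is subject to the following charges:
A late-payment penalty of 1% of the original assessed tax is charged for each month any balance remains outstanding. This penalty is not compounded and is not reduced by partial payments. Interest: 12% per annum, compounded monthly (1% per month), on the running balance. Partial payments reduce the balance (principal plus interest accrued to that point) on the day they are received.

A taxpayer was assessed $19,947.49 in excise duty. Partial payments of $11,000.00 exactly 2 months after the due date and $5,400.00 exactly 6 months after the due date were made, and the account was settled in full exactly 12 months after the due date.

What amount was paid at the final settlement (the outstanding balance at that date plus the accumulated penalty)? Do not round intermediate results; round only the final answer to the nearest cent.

$6,987.98

Balance at month 2: $19,947.4900 × (1 + 0.01)^2 = $20,348.4345…
After $11,000.00 payment: $20,348.4345… − $11,000.00 = $9,348.4345…
Balance at month 6: $9,348.4345… × (1 + 0.01)^4 = $9,728.0185…
After $5,400.00 payment: $9,728.0185… − $5,400.00 = $4,328.0185…
Balance at month 12: $4,328.0185… × (1 + 0.01)^6 = $4,594.2788…
Penalty: 12 × 1% × $19,947.49 = $2,393.70…
Final settlement = outstanding balance + penalty = $4,594.2788… + $2,393.70… = $6,987.98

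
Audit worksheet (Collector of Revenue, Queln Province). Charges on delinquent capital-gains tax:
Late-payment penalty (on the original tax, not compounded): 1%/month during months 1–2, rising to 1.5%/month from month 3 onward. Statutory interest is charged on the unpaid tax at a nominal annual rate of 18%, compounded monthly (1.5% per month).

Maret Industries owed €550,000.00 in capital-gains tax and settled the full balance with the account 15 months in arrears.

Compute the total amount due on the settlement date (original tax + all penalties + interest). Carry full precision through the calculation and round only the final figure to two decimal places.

Penalty, months 1–2: 2 × 1% × €550,000.00 = €11,000.00
Penalty, months 3–15: 13 × 1.5% × €550,000.00 = €107,250.00
Interest: €550,000.00 × ((1 + 0.015)^15 − 1) = €550,000.00 × 0.2502321… = €137,627.6367…
Total = €550,000.00 + €118,250.0000 + €137,627.6367… = €805,877.64

€805,877.64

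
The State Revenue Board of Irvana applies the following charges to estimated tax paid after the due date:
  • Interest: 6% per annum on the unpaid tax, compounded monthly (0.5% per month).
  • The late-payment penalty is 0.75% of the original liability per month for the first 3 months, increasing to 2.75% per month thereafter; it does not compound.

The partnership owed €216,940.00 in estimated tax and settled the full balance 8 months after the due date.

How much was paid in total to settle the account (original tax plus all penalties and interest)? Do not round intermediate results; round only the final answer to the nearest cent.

Penalty, months 1–3: 3 × 0.75% × €216,940.00 = €4,881.15
Penalty, months 4–8: 5 × 2.75% × €216,940.00 = €29,829.25
Interest: €216,940.00 × ((1 + 0.005)^8 − 1) = €216,940.00 × 0.0407070… = €8,830.9861…
Total = €216,940.00 + €34,710.4000 + €8,830.9861… = €260,481.39

€260,481.39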